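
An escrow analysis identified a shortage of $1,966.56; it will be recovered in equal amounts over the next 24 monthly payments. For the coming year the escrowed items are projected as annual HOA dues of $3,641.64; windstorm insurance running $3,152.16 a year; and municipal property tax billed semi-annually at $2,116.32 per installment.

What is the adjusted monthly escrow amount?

HOA dues: $3,641.64/yr
Windstorm insurance: $3,152.16/yr
Municipal property tax: $2,116.32 × 2 = $4,232.64/yr
Yearly total = $11,026.44
Base monthly escrow = $11,026.44 ÷ 12 = $918.87
Monthly shortage recovery: $1,966.56 / 24 = $81.94
Adjusted monthly = $918.87 + $81.94 = $1,000.81

$1,000.81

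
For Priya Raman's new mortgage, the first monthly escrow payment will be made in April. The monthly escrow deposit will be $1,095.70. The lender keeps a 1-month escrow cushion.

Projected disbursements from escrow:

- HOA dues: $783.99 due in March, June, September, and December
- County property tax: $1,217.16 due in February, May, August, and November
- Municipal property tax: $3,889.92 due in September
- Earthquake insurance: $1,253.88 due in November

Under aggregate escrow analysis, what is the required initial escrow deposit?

Cushion = 1 × $1,095.70 = $1,095.70
Trial balance (start $0, +$1,095.70 each month, − disbursements):
  Apr: +$1,095.70 → $1,095.70
  May: +$1,095.70 − $1,217.16 → $974.24
  Jun: +$1,095.70 − $783.99 → $1,285.95
  Jul: +$1,095.70 → $2,381.65
  Aug: +$1,095.70 − $1,217.16 → $2,260.19
  Sep: +$1,095.70 − $4,673.91 → -$1,318.02
  Oct: +$1,095.70 → -$222.32
  Nov: +$1,095.70 − $2,471.04 → -$1,597.66
  Dec: +$1,095.70 − $783.99 → -$1,285.95
  Jan: +$1,095.70 → -$190.25
  Feb: +$1,095.70 − $1,217.16 → -$311.71
  Mar: +$1,095.70 − $783.99 → $0.00
Lowest trial balance = -$1,597.66 (Nov)
Initial deposit = cushion − low point = $1,095.70 − (-$1,597.66) = $2,693.36

$2,693.36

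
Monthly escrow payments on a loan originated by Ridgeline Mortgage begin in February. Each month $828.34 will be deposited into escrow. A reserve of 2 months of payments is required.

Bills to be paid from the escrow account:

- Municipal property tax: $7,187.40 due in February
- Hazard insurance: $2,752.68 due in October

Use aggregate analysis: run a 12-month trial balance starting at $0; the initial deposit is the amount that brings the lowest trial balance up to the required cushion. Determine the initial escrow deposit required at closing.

Cushion = 2 × $828.34 = $1,656.68
Trial balance (start $0, +$828.34 each month, − disbursements):
  Feb: +$828.34 − $7,187.40 → -$6,359.06
  Mar: +$828.34 → -$5,530.72
  Apr: +$828.34 → -$4,702.38
  May: +$828.34 → -$3,874.04
  Jun: +$828.34 → -$3,045.70
  Jul: +$828.34 → -$2,217.36
  Aug: +$828.34 → -$1,389.02
  Sep: +$828.34 → -$560.68
  Oct: +$828.34 − $2,752.68 → -$2,485.02
  Nov: +$828.34 → -$1,656.68
  Dec: +$828.34 → -$828.34
  Jan: +$828.34 → $0.00
Lowest trial balance = -$6,359.06 (Feb)
Initial deposit = cushion − low point = $1,656.68 − (-$6,359.06) = $8,015.74

$8,015.74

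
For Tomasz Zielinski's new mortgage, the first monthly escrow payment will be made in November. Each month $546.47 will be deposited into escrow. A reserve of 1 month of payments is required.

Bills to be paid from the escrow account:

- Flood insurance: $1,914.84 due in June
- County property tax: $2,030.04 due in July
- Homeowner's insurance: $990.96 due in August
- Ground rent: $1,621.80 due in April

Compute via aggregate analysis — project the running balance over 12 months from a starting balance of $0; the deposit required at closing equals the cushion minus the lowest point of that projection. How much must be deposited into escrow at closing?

Cushion = 1 × $546.47 = $546.47
Trial balance (start $0, +$546.47 each month, − disbursements):
  Nov: +$546.47 → $546.47
  Dec: +$546.47 → $1,092.94
  Jan: +$546.47 → $1,639.41
  Feb: +$546.47 → $2,185.88
  Mar: +$546.47 → $2,732.35
  Apr: +$546.47 − $1,621.80 → $1,657.02
  May: +$546.47 → $2,203.49
  Jun: +$546.47 − $1,914.84 → $835.12
  Jul: +$546.47 − $2,030.04 → -$648.45
  Aug: +$546.47 − $990.96 → -$1,092.94
  Sep: +$546.47 → -$546.47
  Oct: +$546.47 → $0.00
Lowest trial balance = -$1,092.94 (Aug)
Initial deposit = cushion − low point = $546.47 − (-$1,092.94) = $1,639.41

$1,639.41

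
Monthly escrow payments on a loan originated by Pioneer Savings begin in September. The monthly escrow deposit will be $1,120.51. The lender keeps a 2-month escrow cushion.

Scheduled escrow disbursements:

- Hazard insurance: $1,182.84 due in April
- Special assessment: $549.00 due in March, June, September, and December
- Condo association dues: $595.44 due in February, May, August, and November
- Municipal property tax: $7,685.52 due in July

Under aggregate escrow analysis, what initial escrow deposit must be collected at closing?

Cushion = 2 × $1,120.51 = $2,241.02
Trial balance (start $0, +$1,120.51 each month, − disbursements):
  Sep: +$1,120.51 − $549.00 → $571.51
  Oct: +$1,120.51 → $1,692.02
  Nov: +$1,120.51 − $595.44 → $2,217.09
  Dec: +$1,120.51 − $549.00 → $2,788.60
  Jan: +$1,120.51 → $3,909.11
  Feb: +$1,120.51 − $595.44 → $4,434.18
  Mar: +$1,120.51 − $549.00 → $5,005.69
  Apr: +$1,120.51 − $1,182.84 → $4,943.36
  May: +$1,120.51 − $595.44 → $5,468.43
  Jun: +$1,120.51 − $549.00 → $6,039.94
  Jul: +$1,120.51 − $7,685.52 → -$525.07
  Aug: +$1,120.51 − $595.44 → $0.00
Lowest trial balance = -$525.07 (Jul)
Initial deposit = cushion − low point = $2,241.02 − (-$525.07) = $2,766.09

$2,766.09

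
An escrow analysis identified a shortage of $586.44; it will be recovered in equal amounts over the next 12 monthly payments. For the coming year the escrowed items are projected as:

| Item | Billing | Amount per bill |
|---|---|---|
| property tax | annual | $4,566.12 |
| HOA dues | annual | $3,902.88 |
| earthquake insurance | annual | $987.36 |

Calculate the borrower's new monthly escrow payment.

$836.90

Property tax = $4,566.12 per year
HOA dues = $3,902.88 per year
Earthquake insurance = $987.36 per year
Yearly total = $9,456.36
Monthly = $9,456.36 / 12 = $788.03
Monthly shortage recovery: $586.44 ÷ 12 = $48.87
Adjusted monthly = $788.03 + $48.87 = $836.90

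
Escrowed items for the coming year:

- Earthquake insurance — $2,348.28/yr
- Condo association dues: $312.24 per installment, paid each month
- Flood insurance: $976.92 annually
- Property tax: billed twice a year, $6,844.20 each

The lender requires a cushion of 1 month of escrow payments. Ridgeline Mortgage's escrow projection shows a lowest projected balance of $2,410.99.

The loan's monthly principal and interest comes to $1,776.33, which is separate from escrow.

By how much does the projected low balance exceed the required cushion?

$680.95

Earthquake insurance — $2,348.28
Condo association dues — $312.24 × 12 = $3,746.88
Flood insurance — $976.92
Property tax — $6,844.20 × 2 = $13,688.40
Combined annual = $2,348.28 + $3,746.88 + $976.92 + $13,688.40 = $20,760.48
Per month = $20,760.48 / 12 = $1,730.04
Required reserve = 1 × $1,730.04 = $1,730.04
Excess over cushion: $2,410.99 − $1,730.04 = $680.95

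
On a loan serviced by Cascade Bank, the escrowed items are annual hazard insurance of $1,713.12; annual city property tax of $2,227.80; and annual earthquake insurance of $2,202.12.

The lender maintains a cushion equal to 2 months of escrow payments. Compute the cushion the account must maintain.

Hazard insurance: $1,713.12
City property tax: $2,227.80
Earthquake insurance: $2,202.12
Yearly total = $1,713.12 + $2,227.80 + $2,202.12 = $6,143.04
Per month = $6,143.04 / 12 = $511.92
Required cushion = 2 × $511.92 = $1,023.84

$1,023.84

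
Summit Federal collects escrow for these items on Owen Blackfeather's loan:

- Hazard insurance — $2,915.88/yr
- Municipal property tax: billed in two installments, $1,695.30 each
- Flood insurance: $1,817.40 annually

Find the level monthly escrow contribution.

$676.99

Hazard insurance — $2,915.88
Municipal property tax — $1,695.30 × 2 = $3,390.60
Flood insurance — $1,817.40
Total per year = $2,915.88 + $3,390.60 + $1,817.40 = $8,123.88
Monthly = $8,123.88 ÷ 12 = $676.99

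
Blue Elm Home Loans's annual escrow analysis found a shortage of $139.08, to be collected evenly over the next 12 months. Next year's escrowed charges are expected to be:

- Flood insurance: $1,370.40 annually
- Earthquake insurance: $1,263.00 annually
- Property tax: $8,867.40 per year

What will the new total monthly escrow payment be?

$969.99

Flood insurance: $1,370.40/yr
Earthquake insurance: $1,263.00/yr
Property tax: $8,867.40/yr
Total per year = $11,500.80
Monthly escrow = $11,500.80 ÷ 12 = $958.40
Monthly shortage recovery: $139.08 / 12 = $11.59
New monthly escrow = $958.40 + $11.59 = $969.99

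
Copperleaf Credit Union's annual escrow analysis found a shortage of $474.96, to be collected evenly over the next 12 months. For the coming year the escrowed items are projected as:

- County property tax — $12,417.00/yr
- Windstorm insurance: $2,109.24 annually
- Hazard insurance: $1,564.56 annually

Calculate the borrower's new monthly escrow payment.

County property tax = $12,417.00/yr
Windstorm insurance = $2,109.24/yr
Hazard insurance = $1,564.56/yr
Total per year = $12,417.00 + $2,109.24 + $1,564.56 = $16,090.80
Base monthly escrow = $16,090.80 ÷ 12 = $1,340.90
Shortage per month = $474.96 / 12 = $39.58
New monthly escrow = $1,340.90 + $39.58 = $1,380.48

$1,380.48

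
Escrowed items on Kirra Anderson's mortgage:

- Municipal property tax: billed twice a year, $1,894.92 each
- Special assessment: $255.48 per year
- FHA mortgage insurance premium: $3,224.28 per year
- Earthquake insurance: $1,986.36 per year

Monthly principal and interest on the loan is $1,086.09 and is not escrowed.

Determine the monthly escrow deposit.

$771.33

Municipal property tax = $1,894.92 × 2 = $3,789.84 annually
Special assessment = $255.48 annually
FHA mortgage insurance premium = $3,224.28 annually
Earthquake insurance = $1,986.36 annually
Combined annual = $3,789.84 + $255.48 + $3,224.28 + $1,986.36 = $9,255.96
Base monthly escrow = $9,255.96 ÷ 12 = $771.33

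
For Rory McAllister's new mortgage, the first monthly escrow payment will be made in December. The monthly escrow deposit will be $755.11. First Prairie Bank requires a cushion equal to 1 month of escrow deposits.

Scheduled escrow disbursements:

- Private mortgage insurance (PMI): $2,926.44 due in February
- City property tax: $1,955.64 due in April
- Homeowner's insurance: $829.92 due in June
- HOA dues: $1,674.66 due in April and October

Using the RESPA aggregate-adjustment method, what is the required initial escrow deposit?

Cushion = 1 × $755.11 = $755.11
Trial balance (start $0, +$755.11 each month, − disbursements):
  Dec: +$755.11 → $755.11
  Jan: +$755.11 → $1,510.22
  Feb: +$755.11 − $2,926.44 → -$661.11
  Mar: +$755.11 → $94.00
  Apr: +$755.11 − $3,630.30 → -$2,781.19
  May: +$755.11 → -$2,026.08
  Jun: +$755.11 − $829.92 → -$2,100.89
  Jul: +$755.11 → -$1,345.78
  Aug: +$755.11 → -$590.67
  Sep: +$755.11 → $164.44
  Oct: +$755.11 − $1,674.66 → -$755.11
  Nov: +$755.11 → $0.00
Lowest trial balance = -$2,781.19 (Apr)
Initial deposit = cushion − low point = $755.11 − (-$2,781.19) = $3,536.30

$3,536.30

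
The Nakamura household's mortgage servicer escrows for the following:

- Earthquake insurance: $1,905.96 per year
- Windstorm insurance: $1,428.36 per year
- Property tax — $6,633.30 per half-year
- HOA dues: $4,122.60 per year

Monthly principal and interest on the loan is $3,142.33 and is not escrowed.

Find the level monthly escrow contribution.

$1,726.96

Earthquake insurance = $1,905.96 annually
Windstorm insurance = $1,428.36 annually
Property tax = $6,633.30 × 2 = $13,266.60 annually
HOA dues = $4,122.60 annually
Annual escrow total = $20,723.52
Monthly escrow = $20,723.52 ÷ 12 = $1,726.96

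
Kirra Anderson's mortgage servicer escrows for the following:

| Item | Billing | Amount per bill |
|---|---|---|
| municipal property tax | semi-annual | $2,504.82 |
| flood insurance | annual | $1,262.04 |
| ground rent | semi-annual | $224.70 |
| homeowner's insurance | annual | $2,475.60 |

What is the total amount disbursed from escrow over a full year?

Municipal property tax: $2,504.82 × 2 = $5,009.64
Flood insurance: $1,262.04
Ground rent: $224.70 × 2 = $449.40
Homeowner's insurance: $2,475.60
Total per year = $9,196.68

$9,196.68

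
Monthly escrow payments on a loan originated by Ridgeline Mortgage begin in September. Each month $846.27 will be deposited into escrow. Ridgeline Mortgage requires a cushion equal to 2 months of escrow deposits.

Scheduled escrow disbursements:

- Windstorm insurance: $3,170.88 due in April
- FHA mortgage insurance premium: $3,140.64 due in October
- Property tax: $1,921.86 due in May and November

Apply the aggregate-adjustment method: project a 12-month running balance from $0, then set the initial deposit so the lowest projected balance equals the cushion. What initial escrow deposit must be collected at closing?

$4,231.35

Cushion = 2 × $846.27 = $1,692.54
Trial balance (start $0, +$846.27 each month, − disbursements):
  Sep: +$846.27 → $846.27
  Oct: +$846.27 − $3,140.64 → -$1,448.10
  Nov: +$846.27 − $1,921.86 → -$2,523.69
  Dec: +$846.27 → -$1,677.42
  Jan: +$846.27 → -$831.15
  Feb: +$846.27 → $15.12
  Mar: +$846.27 → $861.39
  Apr: +$846.27 − $3,170.88 → -$1,463.22
  May: +$846.27 − $1,921.86 → -$2,538.81
  Jun: +$846.27 → -$1,692.54
  Jul: +$846.27 → -$846.27
  Aug: +$846.27 → $0.00
Lowest trial balance = -$2,538.81 (May)
Initial deposit = cushion − low point = $1,692.54 − (-$2,538.81) = $4,231.35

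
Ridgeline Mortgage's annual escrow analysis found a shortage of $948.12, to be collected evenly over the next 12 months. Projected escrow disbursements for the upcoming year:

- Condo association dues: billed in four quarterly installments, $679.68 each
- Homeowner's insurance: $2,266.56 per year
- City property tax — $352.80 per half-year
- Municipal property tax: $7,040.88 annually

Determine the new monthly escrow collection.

Condo association dues: $679.68 × 4 = $2,718.72 per year
Homeowner's insurance: $2,266.56 per year
City property tax: $352.80 × 2 = $705.60 per year
Municipal property tax: $7,040.88 per year
Total annual escrow = $12,731.76
Base monthly escrow = $12,731.76 ÷ 12 = $1,060.98
Shortage per month = $948.12 / 12 = $79.01
New monthly escrow = $1,060.98 + $79.01 = $1,139.99

$1,139.99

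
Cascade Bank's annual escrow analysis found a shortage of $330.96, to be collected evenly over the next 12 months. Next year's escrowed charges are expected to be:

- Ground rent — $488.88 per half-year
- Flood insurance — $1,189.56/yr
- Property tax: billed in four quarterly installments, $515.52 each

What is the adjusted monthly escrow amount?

$380.03

Ground rent = $488.88 × 2 = $977.76
Flood insurance = $1,189.56
Property tax = $515.52 × 4 = $2,062.08
Annual escrow total = $977.76 + $1,189.56 + $2,062.08 = $4,229.40
Monthly = $4,229.40 / 12 = $352.45
Monthly shortage recovery: $330.96 ÷ 12 = $27.58
New monthly escrow = $352.45 + $27.58 = $380.03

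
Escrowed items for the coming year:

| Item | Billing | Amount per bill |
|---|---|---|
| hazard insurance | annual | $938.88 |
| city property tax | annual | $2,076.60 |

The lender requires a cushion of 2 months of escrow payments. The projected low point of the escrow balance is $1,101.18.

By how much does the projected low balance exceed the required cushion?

Hazard insurance = $938.88 per year
City property tax = $2,076.60 per year
Combined annual = $3,015.48
Monthly = $3,015.48 / 12 = $251.29
Required reserve = 2 × $251.29 = $502.58
Surplus = $1,101.18 − $502.58 = $598.60

$598.60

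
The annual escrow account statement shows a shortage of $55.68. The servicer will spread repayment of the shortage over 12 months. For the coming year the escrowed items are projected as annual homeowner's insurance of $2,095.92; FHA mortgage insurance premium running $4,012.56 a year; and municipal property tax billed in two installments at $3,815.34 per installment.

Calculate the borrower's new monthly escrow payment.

Homeowner's insurance — $2,095.92
FHA mortgage insurance premium — $4,012.56
Municipal property tax — $3,815.34 × 2 = $7,630.68
Total per year = $2,095.92 + $4,012.56 + $7,630.68 = $13,739.16
Per month = $13,739.16 ÷ 12 = $1,144.93
Shortage per month = $55.68 / 12 = $4.64
Adjusted monthly = $1,144.93 + $4.64 = $1,149.57

$1,149.57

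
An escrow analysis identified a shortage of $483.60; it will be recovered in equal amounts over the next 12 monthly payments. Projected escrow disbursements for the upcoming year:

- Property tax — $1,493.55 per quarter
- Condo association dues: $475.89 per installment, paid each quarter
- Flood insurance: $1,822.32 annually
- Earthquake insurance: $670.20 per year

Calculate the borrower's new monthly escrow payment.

Property tax — $1,493.55 × 4 = $5,974.20/yr
Condo association dues — $475.89 × 4 = $1,903.56/yr
Flood insurance — $1,822.32/yr
Earthquake insurance — $670.20/yr
Yearly total = $10,370.28
Monthly = $10,370.28 / 12 = $864.19
Shortage per month = $483.60 / 12 = $40.30
New monthly escrow = $864.19 + $40.30 = $904.49

$904.49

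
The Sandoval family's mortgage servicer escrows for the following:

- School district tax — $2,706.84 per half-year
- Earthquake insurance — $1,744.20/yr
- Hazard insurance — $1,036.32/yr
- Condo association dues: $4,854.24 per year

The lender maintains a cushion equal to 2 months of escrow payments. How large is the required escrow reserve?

$2,174.74

School district tax — $2,706.84 × 2 = $5,413.68/yr
Earthquake insurance — $1,744.20/yr
Hazard insurance — $1,036.32/yr
Condo association dues — $4,854.24/yr
Combined annual = $5,413.68 + $1,744.20 + $1,036.32 + $4,854.24 = $13,048.44
Monthly = $13,048.44 ÷ 12 = $1,087.37
Reserve = 2 × $1,087.37 = $2,174.74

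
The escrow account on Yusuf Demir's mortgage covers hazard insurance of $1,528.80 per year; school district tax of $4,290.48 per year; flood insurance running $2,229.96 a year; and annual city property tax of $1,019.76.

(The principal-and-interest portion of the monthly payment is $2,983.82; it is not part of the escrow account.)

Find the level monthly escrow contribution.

Hazard insurance — $1,528.80
School district tax — $4,290.48
Flood insurance — $2,229.96
City property tax — $1,019.76
Total per year = $1,528.80 + $4,290.48 + $2,229.96 + $1,019.76 = $9,069.00
Monthly escrow = $9,069.00 / 12 = $755.75

$755.75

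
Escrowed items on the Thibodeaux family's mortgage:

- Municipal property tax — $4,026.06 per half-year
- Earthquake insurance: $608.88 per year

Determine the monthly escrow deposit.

$721.75

Municipal property tax — $4,026.06 × 2 = $8,052.12 annually
Earthquake insurance — $608.88 annually
Annual escrow total = $8,661.00
Monthly escrow = $8,661.00 ÷ 12 = $721.75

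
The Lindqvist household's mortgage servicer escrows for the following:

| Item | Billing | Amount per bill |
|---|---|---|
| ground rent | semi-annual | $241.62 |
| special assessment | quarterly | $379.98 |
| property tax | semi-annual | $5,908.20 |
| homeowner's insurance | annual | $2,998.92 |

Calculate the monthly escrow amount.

Ground rent = $241.62 × 2 = $483.24
Special assessment = $379.98 × 4 = $1,519.92
Property tax = $5,908.20 × 2 = $11,816.40
Homeowner's insurance = $2,998.92
Combined annual = $483.24 + $1,519.92 + $11,816.40 + $2,998.92 = $16,818.48
Monthly = $16,818.48 / 12 = $1,401.54

$1,401.54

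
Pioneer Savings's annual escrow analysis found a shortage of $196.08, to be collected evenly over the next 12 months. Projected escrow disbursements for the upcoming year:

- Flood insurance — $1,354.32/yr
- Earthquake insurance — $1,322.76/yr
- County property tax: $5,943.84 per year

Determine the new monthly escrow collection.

$734.75

Flood insurance — $1,354.32
Earthquake insurance — $1,322.76
County property tax — $5,943.84
Total per year = $8,620.92
Monthly escrow = $8,620.92 ÷ 12 = $718.41
Monthly shortage recovery: $196.08 / 12 = $16.34
Adjusted monthly = $718.41 + $16.34 = $734.75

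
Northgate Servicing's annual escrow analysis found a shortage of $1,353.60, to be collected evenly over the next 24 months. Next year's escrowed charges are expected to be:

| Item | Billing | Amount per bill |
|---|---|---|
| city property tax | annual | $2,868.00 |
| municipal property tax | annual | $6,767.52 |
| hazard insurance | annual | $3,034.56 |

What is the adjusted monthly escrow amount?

$1,112.24

City property tax: $2,868.00
Municipal property tax: $6,767.52
Hazard insurance: $3,034.56
Combined annual = $12,670.08
Base monthly escrow = $12,670.08 ÷ 12 = $1,055.84
Monthly shortage recovery: $1,353.60 ÷ 24 = $56.40
Adjusted monthly = $1,055.84 + $56.40 = $1,112.24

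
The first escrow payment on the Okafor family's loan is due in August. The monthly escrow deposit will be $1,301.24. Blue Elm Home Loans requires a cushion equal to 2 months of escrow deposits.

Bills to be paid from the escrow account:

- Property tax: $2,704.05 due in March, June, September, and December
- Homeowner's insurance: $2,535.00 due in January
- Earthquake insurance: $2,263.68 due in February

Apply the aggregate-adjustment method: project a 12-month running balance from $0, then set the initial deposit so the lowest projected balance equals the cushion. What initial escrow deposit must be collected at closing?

$5,103.39

Cushion = 2 × $1,301.24 = $2,602.48
Trial balance (start $0, +$1,301.24 each month, − disbursements):
  Aug: +$1,301.24 → $1,301.24
  Sep: +$1,301.24 − $2,704.05 → -$101.57
  Oct: +$1,301.24 → $1,199.67
  Nov: +$1,301.24 → $2,500.91
  Dec: +$1,301.24 − $2,704.05 → $1,098.10
  Jan: +$1,301.24 − $2,535.00 → -$135.66
  Feb: +$1,301.24 − $2,263.68 → -$1,098.10
  Mar: +$1,301.24 − $2,704.05 → -$2,500.91
  Apr: +$1,301.24 → -$1,199.67
  May: +$1,301.24 → $101.57
  Jun: +$1,301.24 − $2,704.05 → -$1,301.24
  Jul: +$1,301.24 → $0.00
Lowest trial balance = -$2,500.91 (Mar)
Initial deposit = cushion − low point = $2,602.48 − (-$2,500.91) = $5,103.39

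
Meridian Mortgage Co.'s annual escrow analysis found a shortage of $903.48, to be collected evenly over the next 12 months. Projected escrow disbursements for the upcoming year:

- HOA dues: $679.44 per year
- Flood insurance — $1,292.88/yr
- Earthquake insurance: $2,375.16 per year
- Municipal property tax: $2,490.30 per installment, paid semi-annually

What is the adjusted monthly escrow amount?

HOA dues: $679.44
Flood insurance: $1,292.88
Earthquake insurance: $2,375.16
Municipal property tax: $2,490.30 × 2 = $4,980.60
Yearly total = $9,328.08
Monthly escrow = $9,328.08 / 12 = $777.34
Shortage spread = $903.48 ÷ 12 = $75.29/mo
Adjusted monthly = $777.34 + $75.29 = $852.63

$852.63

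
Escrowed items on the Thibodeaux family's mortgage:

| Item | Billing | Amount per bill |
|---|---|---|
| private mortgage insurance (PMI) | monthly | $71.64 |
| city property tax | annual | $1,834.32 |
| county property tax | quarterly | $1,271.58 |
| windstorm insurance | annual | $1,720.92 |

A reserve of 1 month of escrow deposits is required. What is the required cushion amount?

$791.77

Private mortgage insurance (PMI): $71.64 × 12 = $859.68
City property tax: $1,834.32
County property tax: $1,271.58 × 4 = $5,086.32
Windstorm insurance: $1,720.92
Total annual escrow = $859.68 + $1,834.32 + $5,086.32 + $1,720.92 = $9,501.24
Base monthly escrow = $9,501.24 / 12 = $791.77
Cushion = 1 × $791.77 = $791.77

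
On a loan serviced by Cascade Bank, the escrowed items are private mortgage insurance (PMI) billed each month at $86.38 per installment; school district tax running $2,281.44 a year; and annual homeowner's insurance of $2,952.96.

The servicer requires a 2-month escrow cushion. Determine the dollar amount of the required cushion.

Private mortgage insurance (PMI) = $86.38 × 12 = $1,036.56 per year
School district tax = $2,281.44 per year
Homeowner's insurance = $2,952.96 per year
Yearly total = $1,036.56 + $2,281.44 + $2,952.96 = $6,270.96
Monthly escrow = $6,270.96 / 12 = $522.58
Cushion = 2 × $522.58 = $1,045.16

$1,045.16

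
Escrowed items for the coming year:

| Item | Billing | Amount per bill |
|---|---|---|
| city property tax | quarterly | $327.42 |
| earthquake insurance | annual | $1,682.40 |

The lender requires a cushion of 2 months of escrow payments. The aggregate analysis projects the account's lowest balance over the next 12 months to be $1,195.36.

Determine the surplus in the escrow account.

$696.68

City property tax: $327.42 × 4 = $1,309.68 annually
Earthquake insurance: $1,682.40 annually
Yearly total = $2,992.08
Monthly = $2,992.08 / 12 = $249.34
Cushion = 2 × $249.34 = $498.68
Surplus = $1,195.36 − $498.68 = $696.68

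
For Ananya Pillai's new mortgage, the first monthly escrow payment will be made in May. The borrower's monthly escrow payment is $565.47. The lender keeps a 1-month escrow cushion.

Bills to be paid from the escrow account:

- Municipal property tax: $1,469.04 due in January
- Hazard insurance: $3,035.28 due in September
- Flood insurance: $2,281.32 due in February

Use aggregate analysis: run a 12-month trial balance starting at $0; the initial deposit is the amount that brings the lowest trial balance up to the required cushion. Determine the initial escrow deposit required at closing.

Cushion = 1 × $565.47 = $565.47
Trial balance (start $0, +$565.47 each month, − disbursements):
  May: +$565.47 → $565.47
  Jun: +$565.47 → $1,130.94
  Jul: +$565.47 → $1,696.41
  Aug: +$565.47 → $2,261.88
  Sep: +$565.47 − $3,035.28 → -$207.93
  Oct: +$565.47 → $357.54
  Nov: +$565.47 → $923.01
  Dec: +$565.47 → $1,488.48
  Jan: +$565.47 − $1,469.04 → $584.91
  Feb: +$565.47 − $2,281.32 → -$1,130.94
  Mar: +$565.47 → -$565.47
  Apr: +$565.47 → $0.00
Lowest trial balance = -$1,130.94 (Feb)
Initial deposit = cushion − low point = $565.47 − (-$1,130.94) = $1,696.41

$1,696.41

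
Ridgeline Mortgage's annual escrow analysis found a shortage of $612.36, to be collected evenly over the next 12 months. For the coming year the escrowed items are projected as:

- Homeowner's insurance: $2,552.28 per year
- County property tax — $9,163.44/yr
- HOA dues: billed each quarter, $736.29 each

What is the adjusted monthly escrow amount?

$1,272.77

Homeowner's insurance — $2,552.28 annually
County property tax — $9,163.44 annually
HOA dues — $736.29 × 4 = $2,945.16 annually
Total annual escrow = $2,552.28 + $9,163.44 + $2,945.16 = $14,660.88
Base monthly escrow = $14,660.88 / 12 = $1,221.74
Shortage spread = $612.36 / 12 = $51.03/mo
New monthly escrow = $1,221.74 + $51.03 = $1,272.77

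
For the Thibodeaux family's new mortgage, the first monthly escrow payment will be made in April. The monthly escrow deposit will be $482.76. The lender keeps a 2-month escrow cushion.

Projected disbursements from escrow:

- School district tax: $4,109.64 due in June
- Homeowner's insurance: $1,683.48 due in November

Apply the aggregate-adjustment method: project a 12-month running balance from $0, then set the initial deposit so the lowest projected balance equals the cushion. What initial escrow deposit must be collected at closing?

$3,626.88

Cushion = 2 × $482.76 = $965.52
Trial balance (start $0, +$482.76 each month, − disbursements):
  Apr: +$482.76 → $482.76
  May: +$482.76 → $965.52
  Jun: +$482.76 − $4,109.64 → -$2,661.36
  Jul: +$482.76 → -$2,178.60
  Aug: +$482.76 → -$1,695.84
  Sep: +$482.76 → -$1,213.08
  Oct: +$482.76 → -$730.32
  Nov: +$482.76 − $1,683.48 → -$1,931.04
  Dec: +$482.76 → -$1,448.28
  Jan: +$482.76 → -$965.52
  Feb: +$482.76 → -$482.76
  Mar: +$482.76 → $0.00
Lowest trial balance = -$2,661.36 (Jun)
Initial deposit = cushion − low point = $965.52 − (-$2,661.36) = $3,626.88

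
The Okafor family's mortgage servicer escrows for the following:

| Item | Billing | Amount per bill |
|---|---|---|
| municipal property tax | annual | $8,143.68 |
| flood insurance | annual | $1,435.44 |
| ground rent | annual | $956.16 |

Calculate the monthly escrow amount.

Municipal property tax — $8,143.68 per year
Flood insurance — $1,435.44 per year
Ground rent — $956.16 per year
Combined annual = $8,143.68 + $1,435.44 + $956.16 = $10,535.28
Monthly = $10,535.28 / 12 = $877.94

$877.94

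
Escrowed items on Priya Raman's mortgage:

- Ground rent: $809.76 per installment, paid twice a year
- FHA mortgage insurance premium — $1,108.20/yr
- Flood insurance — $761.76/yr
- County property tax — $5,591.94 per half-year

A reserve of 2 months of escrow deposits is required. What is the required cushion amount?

$2,445.56

Ground rent = $809.76 × 2 = $1,619.52 annually
FHA mortgage insurance premium = $1,108.20 annually
Flood insurance = $761.76 annually
County property tax = $5,591.94 × 2 = $11,183.88 annually
Combined annual = $1,619.52 + $1,108.20 + $761.76 + $11,183.88 = $14,673.36
Monthly = $14,673.36 ÷ 12 = $1,222.78
Reserve = 2 × $1,222.78 = $2,445.56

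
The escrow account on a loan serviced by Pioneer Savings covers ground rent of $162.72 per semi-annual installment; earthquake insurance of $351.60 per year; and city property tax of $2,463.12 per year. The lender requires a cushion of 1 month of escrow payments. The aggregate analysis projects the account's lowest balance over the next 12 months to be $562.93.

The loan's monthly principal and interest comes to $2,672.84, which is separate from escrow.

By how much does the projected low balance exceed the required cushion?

Ground rent = $162.72 × 2 = $325.44 annually
Earthquake insurance = $351.60 annually
City property tax = $2,463.12 annually
Annual escrow total = $325.44 + $351.60 + $2,463.12 = $3,140.16
Monthly escrow = $3,140.16 ÷ 12 = $261.68
Cushion = 1 × $261.68 = $261.68
Surplus = $562.93 − $261.68 = $301.25

$301.25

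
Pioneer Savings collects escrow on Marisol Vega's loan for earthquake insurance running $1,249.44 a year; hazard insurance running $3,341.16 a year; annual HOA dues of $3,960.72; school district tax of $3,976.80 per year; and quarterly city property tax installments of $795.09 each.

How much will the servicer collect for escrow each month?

Earthquake insurance = $1,249.44
Hazard insurance = $3,341.16
HOA dues = $3,960.72
School district tax = $3,976.80
City property tax = $795.09 × 4 = $3,180.36
Total annual escrow = $15,708.48
Per month = $15,708.48 / 12 = $1,309.04

$1,309.04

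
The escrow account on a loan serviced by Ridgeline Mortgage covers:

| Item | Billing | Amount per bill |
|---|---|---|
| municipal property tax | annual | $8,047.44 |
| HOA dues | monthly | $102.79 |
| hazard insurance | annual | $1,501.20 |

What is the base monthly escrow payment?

$898.51

Municipal property tax = $8,047.44 per year
HOA dues = $102.79 × 12 = $1,233.48 per year
Hazard insurance = $1,501.20 per year
Total annual escrow = $8,047.44 + $1,233.48 + $1,501.20 = $10,782.12
Monthly escrow = $10,782.12 / 12 = $898.51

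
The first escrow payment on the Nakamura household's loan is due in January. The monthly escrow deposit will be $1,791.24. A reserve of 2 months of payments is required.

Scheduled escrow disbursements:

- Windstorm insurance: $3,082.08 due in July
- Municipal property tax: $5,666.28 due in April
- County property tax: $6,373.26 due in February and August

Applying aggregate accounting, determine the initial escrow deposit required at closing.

Cushion = 2 × $1,791.24 = $3,582.48
Trial balance (start $0, +$1,791.24 each month, − disbursements):
  Jan: +$1,791.24 → $1,791.24
  Feb: +$1,791.24 − $6,373.26 → -$2,790.78
  Mar: +$1,791.24 → -$999.54
  Apr: +$1,791.24 − $5,666.28 → -$4,874.58
  May: +$1,791.24 → -$3,083.34
  Jun: +$1,791.24 → -$1,292.10
  Jul: +$1,791.24 − $3,082.08 → -$2,582.94
  Aug: +$1,791.24 − $6,373.26 → -$7,164.96
  Sep: +$1,791.24 → -$5,373.72
  Oct: +$1,791.24 → -$3,582.48
  Nov: +$1,791.24 → -$1,791.24
  Dec: +$1,791.24 → $0.00
Lowest trial balance = -$7,164.96 (Aug)
Initial deposit = cushion − low point = $3,582.48 − (-$7,164.96) = $10,747.44

$10,747.44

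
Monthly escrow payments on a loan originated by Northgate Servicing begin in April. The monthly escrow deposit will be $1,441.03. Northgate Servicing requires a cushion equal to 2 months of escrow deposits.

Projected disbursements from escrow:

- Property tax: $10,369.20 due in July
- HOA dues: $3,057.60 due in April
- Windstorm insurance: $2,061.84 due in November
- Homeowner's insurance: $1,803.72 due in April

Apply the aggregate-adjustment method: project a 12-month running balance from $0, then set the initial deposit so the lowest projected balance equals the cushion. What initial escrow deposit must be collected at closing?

$12,348.46

Cushion = 2 × $1,441.03 = $2,882.06
Trial balance (start $0, +$1,441.03 each month, − disbursements):
  Apr: +$1,441.03 − $4,861.32 → -$3,420.29
  May: +$1,441.03 → -$1,979.26
  Jun: +$1,441.03 → -$538.23
  Jul: +$1,441.03 − $10,369.20 → -$9,466.40
  Aug: +$1,441.03 → -$8,025.37
  Sep: +$1,441.03 → -$6,584.34
  Oct: +$1,441.03 → -$5,143.31
  Nov: +$1,441.03 − $2,061.84 → -$5,764.12
  Dec: +$1,441.03 → -$4,323.09
  Jan: +$1,441.03 → -$2,882.06
  Feb: +$1,441.03 → -$1,441.03
  Mar: +$1,441.03 → $0.00
Lowest trial balance = -$9,466.40 (Jul)
Initial deposit = cushion − low point = $2,882.06 − (-$9,466.40) = $12,348.46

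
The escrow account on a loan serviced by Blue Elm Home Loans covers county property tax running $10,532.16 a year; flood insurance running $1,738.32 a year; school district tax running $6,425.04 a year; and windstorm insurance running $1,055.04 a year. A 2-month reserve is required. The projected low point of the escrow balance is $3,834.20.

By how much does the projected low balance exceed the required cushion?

County property tax — $10,532.16
Flood insurance — $1,738.32
School district tax — $6,425.04
Windstorm insurance — $1,055.04
Total annual escrow = $19,750.56
Per month = $19,750.56 ÷ 12 = $1,645.88
Required reserve = 2 × $1,645.88 = $3,291.76
Surplus = $3,834.20 − $3,291.76 = $542.44

$542.44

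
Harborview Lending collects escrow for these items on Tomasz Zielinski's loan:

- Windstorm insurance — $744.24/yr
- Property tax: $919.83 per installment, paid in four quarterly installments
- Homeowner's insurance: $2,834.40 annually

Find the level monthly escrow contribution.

Windstorm insurance = $744.24
Property tax = $919.83 × 4 = $3,679.32
Homeowner's insurance = $2,834.40
Total per year = $744.24 + $3,679.32 + $2,834.40 = $7,257.96
Per month = $7,257.96 ÷ 12 = $604.83

$604.83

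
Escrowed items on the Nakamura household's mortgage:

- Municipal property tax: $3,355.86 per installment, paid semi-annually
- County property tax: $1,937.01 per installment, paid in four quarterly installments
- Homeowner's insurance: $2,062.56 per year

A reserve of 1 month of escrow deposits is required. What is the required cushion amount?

$1,376.86

Municipal property tax: $3,355.86 × 2 = $6,711.72 per year
County property tax: $1,937.01 × 4 = $7,748.04 per year
Homeowner's insurance: $2,062.56 per year
Total annual escrow = $16,522.32
Base monthly escrow = $16,522.32 / 12 = $1,376.86
Reserve = 1 × $1,376.86 = $1,376.86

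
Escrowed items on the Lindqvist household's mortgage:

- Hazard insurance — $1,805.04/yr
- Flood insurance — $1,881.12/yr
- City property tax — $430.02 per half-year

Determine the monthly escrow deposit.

Hazard insurance — $1,805.04/yr
Flood insurance — $1,881.12/yr
City property tax — $430.02 × 2 = $860.04/yr
Combined annual = $4,546.20
Monthly escrow = $4,546.20 / 12 = $378.85

$378.85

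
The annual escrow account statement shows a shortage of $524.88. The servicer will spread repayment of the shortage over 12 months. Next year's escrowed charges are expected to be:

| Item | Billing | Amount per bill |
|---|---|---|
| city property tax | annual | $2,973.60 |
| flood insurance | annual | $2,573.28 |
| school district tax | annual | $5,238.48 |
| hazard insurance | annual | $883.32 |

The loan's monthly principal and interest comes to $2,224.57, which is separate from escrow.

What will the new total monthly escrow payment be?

City property tax: $2,973.60 per year
Flood insurance: $2,573.28 per year
School district tax: $5,238.48 per year
Hazard insurance: $883.32 per year
Combined annual = $2,973.60 + $2,573.28 + $5,238.48 + $883.32 = $11,668.68
Base monthly escrow = $11,668.68 / 12 = $972.39
Shortage spread = $524.88 ÷ 12 = $43.74/mo
New monthly escrow = $972.39 + $43.74 = $1,016.13

$1,016.13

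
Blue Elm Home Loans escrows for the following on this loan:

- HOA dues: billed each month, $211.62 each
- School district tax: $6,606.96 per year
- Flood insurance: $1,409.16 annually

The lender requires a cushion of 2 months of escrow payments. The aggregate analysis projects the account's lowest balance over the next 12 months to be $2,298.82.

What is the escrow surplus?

HOA dues = $211.62 × 12 = $2,539.44 per year
School district tax = $6,606.96 per year
Flood insurance = $1,409.16 per year
Annual escrow total = $2,539.44 + $6,606.96 + $1,409.16 = $10,555.56
Monthly escrow = $10,555.56 / 12 = $879.63
Required cushion = 2 × $879.63 = $1,759.26
Surplus = $2,298.82 − $1,759.26 = $539.56

$539.56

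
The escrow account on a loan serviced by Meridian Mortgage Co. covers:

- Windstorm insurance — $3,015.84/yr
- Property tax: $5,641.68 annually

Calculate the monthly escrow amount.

Windstorm insurance: $3,015.84 annually
Property tax: $5,641.68 annually
Annual escrow total = $3,015.84 + $5,641.68 = $8,657.52
Monthly escrow = $8,657.52 / 12 = $721.46

$721.46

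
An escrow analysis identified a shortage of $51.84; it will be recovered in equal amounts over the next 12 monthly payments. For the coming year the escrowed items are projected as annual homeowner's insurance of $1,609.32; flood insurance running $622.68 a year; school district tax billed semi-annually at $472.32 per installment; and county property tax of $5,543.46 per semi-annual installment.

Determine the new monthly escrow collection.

$1,192.95

Homeowner's insurance — $1,609.32 per year
Flood insurance — $622.68 per year
School district tax — $472.32 × 2 = $944.64 per year
County property tax — $5,543.46 × 2 = $11,086.92 per year
Total per year = $1,609.32 + $622.68 + $944.64 + $11,086.92 = $14,263.56
Base monthly escrow = $14,263.56 / 12 = $1,188.63
Shortage per month = $51.84 ÷ 12 = $4.32
Adjusted monthly = $1,188.63 + $4.32 = $1,192.95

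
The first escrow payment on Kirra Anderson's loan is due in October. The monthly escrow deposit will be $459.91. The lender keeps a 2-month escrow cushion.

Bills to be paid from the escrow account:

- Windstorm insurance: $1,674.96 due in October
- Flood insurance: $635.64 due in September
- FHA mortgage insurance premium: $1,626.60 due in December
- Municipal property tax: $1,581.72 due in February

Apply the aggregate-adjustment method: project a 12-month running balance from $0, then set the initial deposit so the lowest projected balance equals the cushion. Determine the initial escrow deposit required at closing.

$3,503.55

Cushion = 2 × $459.91 = $919.82
Trial balance (start $0, +$459.91 each month, − disbursements):
  Oct: +$459.91 − $1,674.96 → -$1,215.05
  Nov: +$459.91 → -$755.14
  Dec: +$459.91 − $1,626.60 → -$1,921.83
  Jan: +$459.91 → -$1,461.92
  Feb: +$459.91 − $1,581.72 → -$2,583.73
  Mar: +$459.91 → -$2,123.82
  Apr: +$459.91 → -$1,663.91
  May: +$459.91 → -$1,204.00
  Jun: +$459.91 → -$744.09
  Jul: +$459.91 → -$284.18
  Aug: +$459.91 → $175.73
  Sep: +$459.91 − $635.64 → $0.00
Lowest trial balance = -$2,583.73 (Feb)
Initial deposit = cushion − low point = $919.82 − (-$2,583.73) = $3,503.55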